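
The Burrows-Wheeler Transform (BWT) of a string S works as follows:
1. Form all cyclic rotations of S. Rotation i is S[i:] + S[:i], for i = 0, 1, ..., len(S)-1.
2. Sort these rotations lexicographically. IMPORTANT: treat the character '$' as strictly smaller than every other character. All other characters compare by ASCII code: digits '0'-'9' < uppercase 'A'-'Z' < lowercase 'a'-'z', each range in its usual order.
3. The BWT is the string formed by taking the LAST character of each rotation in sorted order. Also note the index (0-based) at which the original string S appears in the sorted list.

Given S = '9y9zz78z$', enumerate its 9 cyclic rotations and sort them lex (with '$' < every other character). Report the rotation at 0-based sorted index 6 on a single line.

All 9 rotations (rotation i = S[i:]+S[:i]):
  rot[0] = 9y9zz78z$
  rot[1] = y9zz78z$9
  rot[2] = 9zz78z$9y
  rot[3] = zz78z$9y9
  rot[4] = z78z$9y9z
  rot[5] = 78z$9y9zz
  rot[6] = 8z$9y9zz7
  rot[7] = z$9y9zz78
  rot[8] = $9y9zz78z
Sorted (with $ < everything):
  sorted[0] = $9y9zz78z
  sorted[1] = 78z$9y9zz
  sorted[2] = 8z$9y9zz7
  sorted[3] = 9y9zz78z$
  sorted[4] = 9zz78z$9y
  sorted[5] = y9zz78z$9
  sorted[6] = z$9y9zz78
  sorted[7] = z78z$9y9z
  sorted[8] = zz78z$9y9
sorted[6] = z$9y9zz78

Answer: z$9y9zz78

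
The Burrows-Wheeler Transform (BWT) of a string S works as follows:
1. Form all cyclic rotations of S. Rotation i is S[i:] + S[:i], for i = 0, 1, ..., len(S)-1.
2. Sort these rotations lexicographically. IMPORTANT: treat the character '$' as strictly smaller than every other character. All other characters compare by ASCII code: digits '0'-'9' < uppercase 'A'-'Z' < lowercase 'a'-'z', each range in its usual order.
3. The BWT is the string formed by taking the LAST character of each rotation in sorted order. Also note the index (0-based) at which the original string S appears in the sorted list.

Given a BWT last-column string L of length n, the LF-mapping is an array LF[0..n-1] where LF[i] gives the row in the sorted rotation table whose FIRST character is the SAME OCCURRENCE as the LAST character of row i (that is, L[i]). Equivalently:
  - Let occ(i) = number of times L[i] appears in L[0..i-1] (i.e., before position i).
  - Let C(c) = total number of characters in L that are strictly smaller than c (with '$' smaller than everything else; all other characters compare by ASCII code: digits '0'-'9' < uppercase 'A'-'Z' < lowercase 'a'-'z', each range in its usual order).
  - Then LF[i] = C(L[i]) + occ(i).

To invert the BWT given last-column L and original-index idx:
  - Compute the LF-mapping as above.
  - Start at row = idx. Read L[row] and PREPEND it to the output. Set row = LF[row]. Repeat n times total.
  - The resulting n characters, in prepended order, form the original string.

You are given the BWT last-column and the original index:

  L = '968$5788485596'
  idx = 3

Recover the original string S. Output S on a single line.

LF mapping: 12 5 8 0 2 7 9 10 1 11 3 4 13 6
Walk LF starting at row 3, prepending L[row]:
  step 1: row=3, L[3]='$', prepend. Next row=LF[3]=0
  step 2: row=0, L[0]='9', prepend. Next row=LF[0]=12
  step 3: row=12, L[12]='9', prepend. Next row=LF[12]=13
  step 4: row=13, L[13]='6', prepend. Next row=LF[13]=6
  step 5: row=6, L[6]='8', prepend. Next row=LF[6]=9
  step 6: row=9, L[9]='8', prepend. Next row=LF[9]=11
  step 7: row=11, L[11]='5', prepend. Next row=LF[11]=4
  step 8: row=4, L[4]='5', prepend. Next row=LF[4]=2
  step 9: row=2, L[2]='8', prepend. Next row=LF[2]=8
  step 10: row=8, L[8]='4', prepend. Next row=LF[8]=1
  step 11: row=1, L[1]='6', prepend. Next row=LF[1]=5
  step 12: row=5, L[5]='7', prepend. Next row=LF[5]=7
  step 13: row=7, L[7]='8', prepend. Next row=LF[7]=10
  step 14: row=10, L[10]='5', prepend. Next row=LF[10]=3
Reversed output: 5876485588699$

Answer: 5876485588699$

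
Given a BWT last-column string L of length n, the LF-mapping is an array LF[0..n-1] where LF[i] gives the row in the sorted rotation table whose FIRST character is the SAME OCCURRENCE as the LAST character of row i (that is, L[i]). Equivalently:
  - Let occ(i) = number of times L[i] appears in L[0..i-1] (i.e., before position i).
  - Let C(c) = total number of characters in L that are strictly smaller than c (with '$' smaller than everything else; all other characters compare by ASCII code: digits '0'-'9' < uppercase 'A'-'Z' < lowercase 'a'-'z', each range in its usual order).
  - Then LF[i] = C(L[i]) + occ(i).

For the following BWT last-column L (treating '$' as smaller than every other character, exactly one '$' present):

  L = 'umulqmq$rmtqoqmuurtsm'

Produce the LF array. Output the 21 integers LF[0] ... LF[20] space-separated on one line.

Char counts: '$':1, 'l':1, 'm':5, 'o':1, 'q':4, 'r':2, 's':1, 't':2, 'u':4
C (first-col start): C('$')=0, C('l')=1, C('m')=2, C('o')=7, C('q')=8, C('r')=12, C('s')=14, C('t')=15, C('u')=17
L[0]='u': occ=0, LF[0]=C('u')+0=17+0=17
L[1]='m': occ=0, LF[1]=C('m')+0=2+0=2
L[2]='u': occ=1, LF[2]=C('u')+1=17+1=18
L[3]='l': occ=0, LF[3]=C('l')+0=1+0=1
L[4]='q': occ=0, LF[4]=C('q')+0=8+0=8
L[5]='m': occ=1, LF[5]=C('m')+1=2+1=3
L[6]='q': occ=1, LF[6]=C('q')+1=8+1=9
L[7]='$': occ=0, LF[7]=C('$')+0=0+0=0
L[8]='r': occ=0, LF[8]=C('r')+0=12+0=12
L[9]='m': occ=2, LF[9]=C('m')+2=2+2=4
L[10]='t': occ=0, LF[10]=C('t')+0=15+0=15
L[11]='q': occ=2, LF[11]=C('q')+2=8+2=10
L[12]='o': occ=0, LF[12]=C('o')+0=7+0=7
L[13]='q': occ=3, LF[13]=C('q')+3=8+3=11
L[14]='m': occ=3, LF[14]=C('m')+3=2+3=5
L[15]='u': occ=2, LF[15]=C('u')+2=17+2=19
L[16]='u': occ=3, LF[16]=C('u')+3=17+3=20
L[17]='r': occ=1, LF[17]=C('r')+1=12+1=13
L[18]='t': occ=1, LF[18]=C('t')+1=15+1=16
L[19]='s': occ=0, LF[19]=C('s')+0=14+0=14
L[20]='m': occ=4, LF[20]=C('m')+4=2+4=6

Answer: 17 2 18 1 8 3 9 0 12 4 15 10 7 11 5 19 20 13 16 14 6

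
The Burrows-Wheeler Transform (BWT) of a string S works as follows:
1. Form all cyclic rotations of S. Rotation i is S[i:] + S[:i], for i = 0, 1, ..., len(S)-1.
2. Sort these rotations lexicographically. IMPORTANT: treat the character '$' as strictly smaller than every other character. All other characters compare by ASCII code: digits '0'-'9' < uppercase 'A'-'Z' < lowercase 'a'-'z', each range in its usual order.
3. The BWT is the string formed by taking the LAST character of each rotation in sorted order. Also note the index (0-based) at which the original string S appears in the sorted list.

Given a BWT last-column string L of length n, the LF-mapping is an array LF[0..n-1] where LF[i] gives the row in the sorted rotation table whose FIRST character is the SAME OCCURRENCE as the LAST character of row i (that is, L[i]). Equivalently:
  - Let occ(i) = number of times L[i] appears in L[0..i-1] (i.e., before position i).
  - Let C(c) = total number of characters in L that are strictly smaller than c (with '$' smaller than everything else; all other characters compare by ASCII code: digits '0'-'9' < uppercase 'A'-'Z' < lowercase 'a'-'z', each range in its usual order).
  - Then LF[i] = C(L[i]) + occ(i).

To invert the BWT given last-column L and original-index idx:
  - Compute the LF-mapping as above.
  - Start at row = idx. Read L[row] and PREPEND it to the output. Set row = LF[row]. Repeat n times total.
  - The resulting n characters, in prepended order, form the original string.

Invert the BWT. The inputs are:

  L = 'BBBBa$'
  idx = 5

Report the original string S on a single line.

Answer: aBBBB$

Derivation:
LF mapping: 1 2 3 4 5 0
Walk LF starting at row 5, prepending L[row]:
  step 1: row=5, L[5]='$', prepend. Next row=LF[5]=0
  step 2: row=0, L[0]='B', prepend. Next row=LF[0]=1
  step 3: row=1, L[1]='B', prepend. Next row=LF[1]=2
  step 4: row=2, L[2]='B', prepend. Next row=LF[2]=3
  step 5: row=3, L[3]='B', prepend. Next row=LF[3]=4
  step 6: row=4, L[4]='a', prepend. Next row=LF[4]=5
Reversed output: aBBBB$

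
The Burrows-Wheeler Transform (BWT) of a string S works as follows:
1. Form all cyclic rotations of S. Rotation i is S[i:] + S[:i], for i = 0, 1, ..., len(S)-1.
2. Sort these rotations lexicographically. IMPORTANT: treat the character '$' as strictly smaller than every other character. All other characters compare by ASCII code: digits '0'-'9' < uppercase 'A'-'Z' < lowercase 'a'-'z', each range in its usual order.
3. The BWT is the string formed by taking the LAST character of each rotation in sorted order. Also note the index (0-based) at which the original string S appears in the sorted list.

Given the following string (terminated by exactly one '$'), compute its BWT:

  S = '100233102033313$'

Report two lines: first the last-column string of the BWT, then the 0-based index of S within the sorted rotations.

All 16 rotations (rotation i = S[i:]+S[:i]):
  rot[0] = 100233102033313$
  rot[1] = 00233102033313$1
  rot[2] = 0233102033313$10
  rot[3] = 233102033313$100
  rot[4] = 33102033313$1002
  rot[5] = 3102033313$10023
  rot[6] = 102033313$100233
  rot[7] = 02033313$1002331
  rot[8] = 2033313$10023310
  rot[9] = 033313$100233102
  rot[10] = 33313$1002331020
  rot[11] = 3313$10023310203
  rot[12] = 313$100233102033
  rot[13] = 13$1002331020333
  rot[14] = 3$10023310203331
  rot[15] = $100233102033313
Sorted (with $ < everything):
  sorted[0] = $100233102033313  (last char: '3')
  sorted[1] = 00233102033313$1  (last char: '1')
  sorted[2] = 02033313$1002331  (last char: '1')
  sorted[3] = 0233102033313$10  (last char: '0')
  sorted[4] = 033313$100233102  (last char: '2')
  sorted[5] = 100233102033313$  (last char: '$')
  sorted[6] = 102033313$100233  (last char: '3')
  sorted[7] = 13$1002331020333  (last char: '3')
  sorted[8] = 2033313$10023310  (last char: '0')
  sorted[9] = 233102033313$100  (last char: '0')
  sorted[10] = 3$10023310203331  (last char: '1')
  sorted[11] = 3102033313$10023  (last char: '3')
  sorted[12] = 313$100233102033  (last char: '3')
  sorted[13] = 33102033313$1002  (last char: '2')
  sorted[14] = 3313$10023310203  (last char: '3')
  sorted[15] = 33313$1002331020  (last char: '0')
Last column: 31102$3300133230
Original string S is at sorted index 5

Answer: 31102$3300133230
5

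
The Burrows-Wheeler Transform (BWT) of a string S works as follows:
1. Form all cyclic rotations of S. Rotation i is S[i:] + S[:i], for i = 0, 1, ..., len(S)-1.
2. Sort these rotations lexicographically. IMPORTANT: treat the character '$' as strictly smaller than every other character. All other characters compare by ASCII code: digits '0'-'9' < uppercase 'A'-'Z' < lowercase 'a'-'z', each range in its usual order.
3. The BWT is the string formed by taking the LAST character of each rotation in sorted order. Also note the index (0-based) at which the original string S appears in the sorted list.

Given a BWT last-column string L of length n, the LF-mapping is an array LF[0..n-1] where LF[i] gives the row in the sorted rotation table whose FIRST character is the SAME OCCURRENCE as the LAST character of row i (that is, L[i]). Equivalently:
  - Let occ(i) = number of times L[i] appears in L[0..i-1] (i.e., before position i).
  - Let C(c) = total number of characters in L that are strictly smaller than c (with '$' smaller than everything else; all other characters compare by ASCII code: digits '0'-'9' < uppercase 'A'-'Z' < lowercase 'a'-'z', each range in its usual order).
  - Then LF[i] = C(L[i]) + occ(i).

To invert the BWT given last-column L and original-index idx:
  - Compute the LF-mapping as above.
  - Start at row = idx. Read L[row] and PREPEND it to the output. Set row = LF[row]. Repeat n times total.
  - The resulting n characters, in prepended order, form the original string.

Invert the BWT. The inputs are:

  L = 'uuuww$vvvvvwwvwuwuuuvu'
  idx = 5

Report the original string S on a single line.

LF mapping: 1 2 3 16 17 0 9 10 11 12 13 18 19 14 20 4 21 5 6 7 15 8
Walk LF starting at row 5, prepending L[row]:
  step 1: row=5, L[5]='$', prepend. Next row=LF[5]=0
  step 2: row=0, L[0]='u', prepend. Next row=LF[0]=1
  step 3: row=1, L[1]='u', prepend. Next row=LF[1]=2
  step 4: row=2, L[2]='u', prepend. Next row=LF[2]=3
  step 5: row=3, L[3]='w', prepend. Next row=LF[3]=16
  step 6: row=16, L[16]='w', prepend. Next row=LF[16]=21
  step 7: row=21, L[21]='u', prepend. Next row=LF[21]=8
  step 8: row=8, L[8]='v', prepend. Next row=LF[8]=11
  step 9: row=11, L[11]='w', prepend. Next row=LF[11]=18
  step 10: row=18, L[18]='u', prepend. Next row=LF[18]=6
  step 11: row=6, L[6]='v', prepend. Next row=LF[6]=9
  step 12: row=9, L[9]='v', prepend. Next row=LF[9]=12
  step 13: row=12, L[12]='w', prepend. Next row=LF[12]=19
  step 14: row=19, L[19]='u', prepend. Next row=LF[19]=7
  step 15: row=7, L[7]='v', prepend. Next row=LF[7]=10
  step 16: row=10, L[10]='v', prepend. Next row=LF[10]=13
  step 17: row=13, L[13]='v', prepend. Next row=LF[13]=14
  step 18: row=14, L[14]='w', prepend. Next row=LF[14]=20
  step 19: row=20, L[20]='v', prepend. Next row=LF[20]=15
  step 20: row=15, L[15]='u', prepend. Next row=LF[15]=4
  step 21: row=4, L[4]='w', prepend. Next row=LF[4]=17
  step 22: row=17, L[17]='u', prepend. Next row=LF[17]=5
Reversed output: uwuvwvvvuwvvuwvuwwuuu$

Answer: uwuvwvvvuwvvuwvuwwuuu$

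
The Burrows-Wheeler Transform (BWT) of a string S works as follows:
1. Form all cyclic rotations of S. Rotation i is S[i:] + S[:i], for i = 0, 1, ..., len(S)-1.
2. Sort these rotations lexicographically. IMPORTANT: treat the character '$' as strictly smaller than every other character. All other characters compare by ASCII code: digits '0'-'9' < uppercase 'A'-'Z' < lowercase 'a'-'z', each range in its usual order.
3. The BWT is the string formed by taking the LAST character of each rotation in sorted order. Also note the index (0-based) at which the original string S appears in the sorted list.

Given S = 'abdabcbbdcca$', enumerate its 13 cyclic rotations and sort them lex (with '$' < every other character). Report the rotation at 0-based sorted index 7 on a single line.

Answer: bdcca$abdabcb

Derivation:
All 13 rotations (rotation i = S[i:]+S[:i]):
  rot[0] = abdabcbbdcca$
  rot[1] = bdabcbbdcca$a
  rot[2] = dabcbbdcca$ab
  rot[3] = abcbbdcca$abd
  rot[4] = bcbbdcca$abda
  rot[5] = cbbdcca$abdab
  rot[6] = bbdcca$abdabc
  rot[7] = bdcca$abdabcb
  rot[8] = dcca$abdabcbb
  rot[9] = cca$abdabcbbd
  rot[10] = ca$abdabcbbdc
  rot[11] = a$abdabcbbdcc
  rot[12] = $abdabcbbdcca
Sorted (with $ < everything):
  sorted[0] = $abdabcbbdcca
  sorted[1] = a$abdabcbbdcc
  sorted[2] = abcbbdcca$abd
  sorted[3] = abdabcbbdcca$
  sorted[4] = bbdcca$abdabc
  sorted[5] = bcbbdcca$abda
  sorted[6] = bdabcbbdcca$a
  sorted[7] = bdcca$abdabcb
  sorted[8] = ca$abdabcbbdc
  sorted[9] = cbbdcca$abdab
  sorted[10] = cca$abdabcbbd
  sorted[11] = dabcbbdcca$ab
  sorted[12] = dcca$abdabcbb
sorted[7] = bdcca$abdabcb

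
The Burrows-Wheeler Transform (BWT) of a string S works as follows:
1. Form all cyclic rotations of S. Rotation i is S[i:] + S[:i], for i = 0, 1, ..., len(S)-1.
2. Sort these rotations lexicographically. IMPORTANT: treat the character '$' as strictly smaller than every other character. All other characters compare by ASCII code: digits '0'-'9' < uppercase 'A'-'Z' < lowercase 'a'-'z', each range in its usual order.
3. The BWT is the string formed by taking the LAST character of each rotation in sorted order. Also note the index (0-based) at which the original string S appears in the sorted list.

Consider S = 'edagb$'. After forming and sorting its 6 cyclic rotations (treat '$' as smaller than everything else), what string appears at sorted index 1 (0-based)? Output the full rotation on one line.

Answer: agb$ed

Derivation:
All 6 rotations (rotation i = S[i:]+S[:i]):
  rot[0] = edagb$
  rot[1] = dagb$e
  rot[2] = agb$ed
  rot[3] = gb$eda
  rot[4] = b$edag
  rot[5] = $edagb
Sorted (with $ < everything):
  sorted[0] = $edagb
  sorted[1] = agb$ed
  sorted[2] = b$edag
  sorted[3] = dagb$e
  sorted[4] = edagb$
  sorted[5] = gb$eda
sorted[1] = agb$ed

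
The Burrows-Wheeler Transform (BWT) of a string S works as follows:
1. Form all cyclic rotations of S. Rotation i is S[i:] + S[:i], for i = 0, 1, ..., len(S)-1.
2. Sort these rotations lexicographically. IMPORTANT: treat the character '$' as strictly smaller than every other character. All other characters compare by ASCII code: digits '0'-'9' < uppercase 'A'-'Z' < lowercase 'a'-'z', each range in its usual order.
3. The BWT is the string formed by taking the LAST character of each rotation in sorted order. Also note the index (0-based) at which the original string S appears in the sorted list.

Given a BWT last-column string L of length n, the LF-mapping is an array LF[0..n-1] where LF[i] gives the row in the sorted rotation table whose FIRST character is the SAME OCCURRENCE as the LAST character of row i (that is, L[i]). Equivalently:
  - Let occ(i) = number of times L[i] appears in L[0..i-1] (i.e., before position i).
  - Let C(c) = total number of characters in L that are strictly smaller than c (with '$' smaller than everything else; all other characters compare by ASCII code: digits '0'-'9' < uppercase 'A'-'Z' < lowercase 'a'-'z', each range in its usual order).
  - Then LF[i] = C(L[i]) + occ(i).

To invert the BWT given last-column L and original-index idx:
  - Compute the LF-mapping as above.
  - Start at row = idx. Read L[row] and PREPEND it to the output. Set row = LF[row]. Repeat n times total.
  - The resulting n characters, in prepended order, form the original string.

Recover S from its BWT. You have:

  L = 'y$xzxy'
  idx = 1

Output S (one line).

LF mapping: 3 0 1 5 2 4
Walk LF starting at row 1, prepending L[row]:
  step 1: row=1, L[1]='$', prepend. Next row=LF[1]=0
  step 2: row=0, L[0]='y', prepend. Next row=LF[0]=3
  step 3: row=3, L[3]='z', prepend. Next row=LF[3]=5
  step 4: row=5, L[5]='y', prepend. Next row=LF[5]=4
  step 5: row=4, L[4]='x', prepend. Next row=LF[4]=2
  step 6: row=2, L[2]='x', prepend. Next row=LF[2]=1
Reversed output: xxyzy$

Answer: xxyzy$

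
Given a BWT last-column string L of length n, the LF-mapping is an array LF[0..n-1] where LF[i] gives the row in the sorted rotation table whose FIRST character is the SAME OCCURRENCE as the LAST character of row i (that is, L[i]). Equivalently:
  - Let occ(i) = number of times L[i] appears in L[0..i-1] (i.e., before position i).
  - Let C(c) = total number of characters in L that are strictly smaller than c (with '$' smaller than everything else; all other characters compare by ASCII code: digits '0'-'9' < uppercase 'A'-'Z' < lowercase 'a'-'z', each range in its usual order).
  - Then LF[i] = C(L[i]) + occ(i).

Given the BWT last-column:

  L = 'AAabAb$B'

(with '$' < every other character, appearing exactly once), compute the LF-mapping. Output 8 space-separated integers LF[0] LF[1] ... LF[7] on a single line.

Answer: 1 2 5 6 3 7 0 4

Derivation:
Char counts: '$':1, 'A':3, 'B':1, 'a':1, 'b':2
C (first-col start): C('$')=0, C('A')=1, C('B')=4, C('a')=5, C('b')=6
L[0]='A': occ=0, LF[0]=C('A')+0=1+0=1
L[1]='A': occ=1, LF[1]=C('A')+1=1+1=2
L[2]='a': occ=0, LF[2]=C('a')+0=5+0=5
L[3]='b': occ=0, LF[3]=C('b')+0=6+0=6
L[4]='A': occ=2, LF[4]=C('A')+2=1+2=3
L[5]='b': occ=1, LF[5]=C('b')+1=6+1=7
L[6]='$': occ=0, LF[6]=C('$')+0=0+0=0
L[7]='B': occ=0, LF[7]=C('B')+0=4+0=4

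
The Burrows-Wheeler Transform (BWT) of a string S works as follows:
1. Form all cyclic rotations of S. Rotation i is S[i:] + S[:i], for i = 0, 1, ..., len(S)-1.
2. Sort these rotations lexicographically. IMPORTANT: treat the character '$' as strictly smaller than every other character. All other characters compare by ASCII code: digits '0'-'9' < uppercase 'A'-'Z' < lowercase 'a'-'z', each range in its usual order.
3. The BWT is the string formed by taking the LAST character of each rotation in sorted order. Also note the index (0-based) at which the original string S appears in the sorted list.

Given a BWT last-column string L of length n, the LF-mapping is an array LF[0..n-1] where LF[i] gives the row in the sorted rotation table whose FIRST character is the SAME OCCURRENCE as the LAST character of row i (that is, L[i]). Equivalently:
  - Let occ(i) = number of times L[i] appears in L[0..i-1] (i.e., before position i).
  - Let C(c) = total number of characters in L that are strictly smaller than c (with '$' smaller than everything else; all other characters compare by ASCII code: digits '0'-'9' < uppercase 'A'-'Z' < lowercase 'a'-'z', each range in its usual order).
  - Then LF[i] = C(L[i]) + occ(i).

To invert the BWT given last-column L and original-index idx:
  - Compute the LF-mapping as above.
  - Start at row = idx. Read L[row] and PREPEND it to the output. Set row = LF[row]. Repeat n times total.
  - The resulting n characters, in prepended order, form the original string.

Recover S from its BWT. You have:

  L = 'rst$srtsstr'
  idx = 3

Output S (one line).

Answer: rttsstrssr$

Derivation:
LF mapping: 1 4 8 0 5 2 9 6 7 10 3
Walk LF starting at row 3, prepending L[row]:
  step 1: row=3, L[3]='$', prepend. Next row=LF[3]=0
  step 2: row=0, L[0]='r', prepend. Next row=LF[0]=1
  step 3: row=1, L[1]='s', prepend. Next row=LF[1]=4
  step 4: row=4, L[4]='s', prepend. Next row=LF[4]=5
  step 5: row=5, L[5]='r', prepend. Next row=LF[5]=2
  step 6: row=2, L[2]='t', prepend. Next row=LF[2]=8
  step 7: row=8, L[8]='s', prepend. Next row=LF[8]=7
  step 8: row=7, L[7]='s', prepend. Next row=LF[7]=6
  step 9: row=6, L[6]='t', prepend. Next row=LF[6]=9
  step 10: row=9, L[9]='t', prepend. Next row=LF[9]=10
  step 11: row=10, L[10]='r', prepend. Next row=LF[10]=3
Reversed output: rttsstrssr$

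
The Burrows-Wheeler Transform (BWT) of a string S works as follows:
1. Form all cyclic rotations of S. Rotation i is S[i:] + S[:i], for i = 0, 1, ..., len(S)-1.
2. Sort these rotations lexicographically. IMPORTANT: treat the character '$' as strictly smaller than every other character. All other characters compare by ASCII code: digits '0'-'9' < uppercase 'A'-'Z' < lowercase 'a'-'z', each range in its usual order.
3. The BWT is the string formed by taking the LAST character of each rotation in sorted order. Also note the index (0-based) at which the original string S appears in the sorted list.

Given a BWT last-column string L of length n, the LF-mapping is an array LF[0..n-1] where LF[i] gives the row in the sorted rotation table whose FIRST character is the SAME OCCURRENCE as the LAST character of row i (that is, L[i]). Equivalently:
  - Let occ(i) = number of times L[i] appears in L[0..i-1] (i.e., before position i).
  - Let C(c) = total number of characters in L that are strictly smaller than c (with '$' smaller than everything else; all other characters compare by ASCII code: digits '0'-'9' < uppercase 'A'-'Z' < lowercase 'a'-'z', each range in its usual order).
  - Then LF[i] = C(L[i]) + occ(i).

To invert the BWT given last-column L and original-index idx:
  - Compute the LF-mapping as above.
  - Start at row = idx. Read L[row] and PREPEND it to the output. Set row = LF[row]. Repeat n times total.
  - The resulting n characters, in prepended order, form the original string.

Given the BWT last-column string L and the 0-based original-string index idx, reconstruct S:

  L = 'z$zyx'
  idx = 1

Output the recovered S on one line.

LF mapping: 3 0 4 2 1
Walk LF starting at row 1, prepending L[row]:
  step 1: row=1, L[1]='$', prepend. Next row=LF[1]=0
  step 2: row=0, L[0]='z', prepend. Next row=LF[0]=3
  step 3: row=3, L[3]='y', prepend. Next row=LF[3]=2
  step 4: row=2, L[2]='z', prepend. Next row=LF[2]=4
  step 5: row=4, L[4]='x', prepend. Next row=LF[4]=1
Reversed output: xzyz$

Answer: xzyz$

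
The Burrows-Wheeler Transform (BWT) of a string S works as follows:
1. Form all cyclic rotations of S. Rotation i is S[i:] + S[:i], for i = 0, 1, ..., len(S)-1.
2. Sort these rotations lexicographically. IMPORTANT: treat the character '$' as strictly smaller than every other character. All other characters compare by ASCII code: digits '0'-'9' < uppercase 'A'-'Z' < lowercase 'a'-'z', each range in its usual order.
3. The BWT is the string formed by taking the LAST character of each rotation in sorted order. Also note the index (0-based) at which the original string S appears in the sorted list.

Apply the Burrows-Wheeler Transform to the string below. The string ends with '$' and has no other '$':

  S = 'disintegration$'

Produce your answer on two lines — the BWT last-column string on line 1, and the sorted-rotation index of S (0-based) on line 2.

All 15 rotations (rotation i = S[i:]+S[:i]):
  rot[0] = disintegration$
  rot[1] = isintegration$d
  rot[2] = sintegration$di
  rot[3] = integration$dis
  rot[4] = ntegration$disi
  rot[5] = tegration$disin
  rot[6] = egration$disint
  rot[7] = gration$disinte
  rot[8] = ration$disinteg
  rot[9] = ation$disintegr
  rot[10] = tion$disintegra
  rot[11] = ion$disintegrat
  rot[12] = on$disintegrati
  rot[13] = n$disintegratio
  rot[14] = $disintegration
Sorted (with $ < everything):
  sorted[0] = $disintegration  (last char: 'n')
  sorted[1] = ation$disintegr  (last char: 'r')
  sorted[2] = disintegration$  (last char: '$')
  sorted[3] = egration$disint  (last char: 't')
  sorted[4] = gration$disinte  (last char: 'e')
  sorted[5] = integration$dis  (last char: 's')
  sorted[6] = ion$disintegrat  (last char: 't')
  sorted[7] = isintegration$d  (last char: 'd')
  sorted[8] = n$disintegratio  (last char: 'o')
  sorted[9] = ntegration$disi  (last char: 'i')
  sorted[10] = on$disintegrati  (last char: 'i')
  sorted[11] = ration$disinteg  (last char: 'g')
  sorted[12] = sintegration$di  (last char: 'i')
  sorted[13] = tegration$disin  (last char: 'n')
  sorted[14] = tion$disintegra  (last char: 'a')
Last column: nr$testdoiigina
Original string S is at sorted index 2

Answer: nr$testdoiigina
2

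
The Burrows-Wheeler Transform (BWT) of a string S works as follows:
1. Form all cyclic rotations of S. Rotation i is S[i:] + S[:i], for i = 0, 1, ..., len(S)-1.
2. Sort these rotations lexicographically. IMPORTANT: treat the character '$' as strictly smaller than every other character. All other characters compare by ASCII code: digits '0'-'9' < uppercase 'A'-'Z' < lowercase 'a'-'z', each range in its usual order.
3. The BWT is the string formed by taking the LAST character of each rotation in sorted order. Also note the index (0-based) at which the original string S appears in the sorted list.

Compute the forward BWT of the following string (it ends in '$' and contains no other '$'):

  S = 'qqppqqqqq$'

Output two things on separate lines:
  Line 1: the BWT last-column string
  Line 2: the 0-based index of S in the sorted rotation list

Answer: qqpqqq$qqp
6

Derivation:
All 10 rotations (rotation i = S[i:]+S[:i]):
  rot[0] = qqppqqqqq$
  rot[1] = qppqqqqq$q
  rot[2] = ppqqqqq$qq
  rot[3] = pqqqqq$qqp
  rot[4] = qqqqq$qqpp
  rot[5] = qqqq$qqppq
  rot[6] = qqq$qqppqq
  rot[7] = qq$qqppqqq
  rot[8] = q$qqppqqqq
  rot[9] = $qqppqqqqq
Sorted (with $ < everything):
  sorted[0] = $qqppqqqqq  (last char: 'q')
  sorted[1] = ppqqqqq$qq  (last char: 'q')
  sorted[2] = pqqqqq$qqp  (last char: 'p')
  sorted[3] = q$qqppqqqq  (last char: 'q')
  sorted[4] = qppqqqqq$q  (last char: 'q')
  sorted[5] = qq$qqppqqq  (last char: 'q')
  sorted[6] = qqppqqqqq$  (last char: '$')
  sorted[7] = qqq$qqppqq  (last char: 'q')
  sorted[8] = qqqq$qqppq  (last char: 'q')
  sorted[9] = qqqqq$qqpp  (last char: 'p')
Last column: qqpqqq$qqp
Original string S is at sorted index 6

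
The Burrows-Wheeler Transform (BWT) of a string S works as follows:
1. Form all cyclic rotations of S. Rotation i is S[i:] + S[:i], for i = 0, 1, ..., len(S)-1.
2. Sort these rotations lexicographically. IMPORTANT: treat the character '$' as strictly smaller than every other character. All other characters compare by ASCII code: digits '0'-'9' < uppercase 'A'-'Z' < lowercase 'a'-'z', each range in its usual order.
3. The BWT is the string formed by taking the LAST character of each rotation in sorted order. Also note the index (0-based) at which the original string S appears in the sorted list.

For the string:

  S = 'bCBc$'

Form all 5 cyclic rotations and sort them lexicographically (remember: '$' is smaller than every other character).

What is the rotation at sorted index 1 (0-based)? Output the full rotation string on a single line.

All 5 rotations (rotation i = S[i:]+S[:i]):
  rot[0] = bCBc$
  rot[1] = CBc$b
  rot[2] = Bc$bC
  rot[3] = c$bCB
  rot[4] = $bCBc
Sorted (with $ < everything):
  sorted[0] = $bCBc
  sorted[1] = Bc$bC
  sorted[2] = CBc$b
  sorted[3] = bCBc$
  sorted[4] = c$bCB
sorted[1] = Bc$bC

Answer: Bc$bC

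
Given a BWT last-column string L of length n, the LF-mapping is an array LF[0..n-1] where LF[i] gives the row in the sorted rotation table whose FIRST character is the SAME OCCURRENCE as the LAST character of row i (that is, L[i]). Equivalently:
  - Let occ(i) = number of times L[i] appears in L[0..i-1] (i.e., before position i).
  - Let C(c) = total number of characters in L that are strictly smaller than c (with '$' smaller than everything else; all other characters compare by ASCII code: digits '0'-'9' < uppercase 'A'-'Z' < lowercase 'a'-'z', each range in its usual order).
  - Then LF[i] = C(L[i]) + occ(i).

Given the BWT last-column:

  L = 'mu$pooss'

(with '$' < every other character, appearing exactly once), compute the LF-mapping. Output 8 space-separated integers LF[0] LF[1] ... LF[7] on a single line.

Char counts: '$':1, 'm':1, 'o':2, 'p':1, 's':2, 'u':1
C (first-col start): C('$')=0, C('m')=1, C('o')=2, C('p')=4, C('s')=5, C('u')=7
L[0]='m': occ=0, LF[0]=C('m')+0=1+0=1
L[1]='u': occ=0, LF[1]=C('u')+0=7+0=7
L[2]='$': occ=0, LF[2]=C('$')+0=0+0=0
L[3]='p': occ=0, LF[3]=C('p')+0=4+0=4
L[4]='o': occ=0, LF[4]=C('o')+0=2+0=2
L[5]='o': occ=1, LF[5]=C('o')+1=2+1=3
L[6]='s': occ=0, LF[6]=C('s')+0=5+0=5
L[7]='s': occ=1, LF[7]=C('s')+1=5+1=6

Answer: 1 7 0 4 2 3 5 6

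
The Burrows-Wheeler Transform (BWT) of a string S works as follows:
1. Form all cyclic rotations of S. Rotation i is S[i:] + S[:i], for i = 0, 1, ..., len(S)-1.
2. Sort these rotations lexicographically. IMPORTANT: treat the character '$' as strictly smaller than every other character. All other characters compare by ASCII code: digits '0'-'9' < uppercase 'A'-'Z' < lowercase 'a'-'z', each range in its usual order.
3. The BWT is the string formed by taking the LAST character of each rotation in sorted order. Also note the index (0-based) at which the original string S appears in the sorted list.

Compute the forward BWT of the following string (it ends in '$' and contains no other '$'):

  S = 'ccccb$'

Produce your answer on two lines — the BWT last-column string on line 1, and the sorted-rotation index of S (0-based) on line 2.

All 6 rotations (rotation i = S[i:]+S[:i]):
  rot[0] = ccccb$
  rot[1] = cccb$c
  rot[2] = ccb$cc
  rot[3] = cb$ccc
  rot[4] = b$cccc
  rot[5] = $ccccb
Sorted (with $ < everything):
  sorted[0] = $ccccb  (last char: 'b')
  sorted[1] = b$cccc  (last char: 'c')
  sorted[2] = cb$ccc  (last char: 'c')
  sorted[3] = ccb$cc  (last char: 'c')
  sorted[4] = cccb$c  (last char: 'c')
  sorted[5] = ccccb$  (last char: '$')
Last column: bcccc$
Original string S is at sorted index 5

Answer: bcccc$
5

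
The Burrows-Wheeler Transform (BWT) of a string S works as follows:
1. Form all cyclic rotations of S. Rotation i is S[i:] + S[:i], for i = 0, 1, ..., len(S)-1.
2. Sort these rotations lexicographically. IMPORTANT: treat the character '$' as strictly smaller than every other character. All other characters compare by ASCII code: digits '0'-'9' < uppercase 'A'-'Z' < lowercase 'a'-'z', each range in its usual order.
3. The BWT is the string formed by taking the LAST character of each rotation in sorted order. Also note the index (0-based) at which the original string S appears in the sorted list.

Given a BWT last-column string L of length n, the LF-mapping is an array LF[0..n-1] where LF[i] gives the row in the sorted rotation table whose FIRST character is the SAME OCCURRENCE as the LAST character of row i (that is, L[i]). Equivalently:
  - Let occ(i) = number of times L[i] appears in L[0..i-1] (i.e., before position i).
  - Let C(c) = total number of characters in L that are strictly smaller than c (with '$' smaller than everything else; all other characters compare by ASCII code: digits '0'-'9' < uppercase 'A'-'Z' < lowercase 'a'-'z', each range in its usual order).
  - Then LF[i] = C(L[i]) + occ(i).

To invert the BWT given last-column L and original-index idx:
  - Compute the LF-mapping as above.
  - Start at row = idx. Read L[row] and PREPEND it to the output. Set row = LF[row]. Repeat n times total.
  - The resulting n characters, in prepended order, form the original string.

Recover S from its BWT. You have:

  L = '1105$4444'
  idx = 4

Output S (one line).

LF mapping: 2 3 1 8 0 4 5 6 7
Walk LF starting at row 4, prepending L[row]:
  step 1: row=4, L[4]='$', prepend. Next row=LF[4]=0
  step 2: row=0, L[0]='1', prepend. Next row=LF[0]=2
  step 3: row=2, L[2]='0', prepend. Next row=LF[2]=1
  step 4: row=1, L[1]='1', prepend. Next row=LF[1]=3
  step 5: row=3, L[3]='5', prepend. Next row=LF[3]=8
  step 6: row=8, L[8]='4', prepend. Next row=LF[8]=7
  step 7: row=7, L[7]='4', prepend. Next row=LF[7]=6
  step 8: row=6, L[6]='4', prepend. Next row=LF[6]=5
  step 9: row=5, L[5]='4', prepend. Next row=LF[5]=4
Reversed output: 44445101$

Answer: 44445101$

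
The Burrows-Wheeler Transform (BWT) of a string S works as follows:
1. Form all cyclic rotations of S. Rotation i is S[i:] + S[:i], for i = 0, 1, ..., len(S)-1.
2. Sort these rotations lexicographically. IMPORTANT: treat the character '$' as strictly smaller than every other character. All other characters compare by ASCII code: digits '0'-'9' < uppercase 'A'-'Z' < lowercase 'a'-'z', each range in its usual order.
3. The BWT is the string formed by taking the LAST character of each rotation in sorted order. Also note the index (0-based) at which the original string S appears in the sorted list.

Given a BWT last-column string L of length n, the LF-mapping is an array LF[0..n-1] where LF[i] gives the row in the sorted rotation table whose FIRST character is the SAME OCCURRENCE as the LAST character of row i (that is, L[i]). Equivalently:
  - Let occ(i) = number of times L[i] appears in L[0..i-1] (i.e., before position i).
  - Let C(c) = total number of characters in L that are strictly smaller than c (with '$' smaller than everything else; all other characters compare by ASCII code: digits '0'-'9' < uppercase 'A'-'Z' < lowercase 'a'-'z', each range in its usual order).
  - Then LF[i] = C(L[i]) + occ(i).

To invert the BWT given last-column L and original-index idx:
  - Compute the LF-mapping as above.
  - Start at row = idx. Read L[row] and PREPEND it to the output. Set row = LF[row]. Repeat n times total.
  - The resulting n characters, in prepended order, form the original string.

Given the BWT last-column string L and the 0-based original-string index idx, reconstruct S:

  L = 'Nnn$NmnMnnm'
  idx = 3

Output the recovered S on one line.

LF mapping: 2 6 7 0 3 4 8 1 9 10 5
Walk LF starting at row 3, prepending L[row]:
  step 1: row=3, L[3]='$', prepend. Next row=LF[3]=0
  step 2: row=0, L[0]='N', prepend. Next row=LF[0]=2
  step 3: row=2, L[2]='n', prepend. Next row=LF[2]=7
  step 4: row=7, L[7]='M', prepend. Next row=LF[7]=1
  step 5: row=1, L[1]='n', prepend. Next row=LF[1]=6
  step 6: row=6, L[6]='n', prepend. Next row=LF[6]=8
  step 7: row=8, L[8]='n', prepend. Next row=LF[8]=9
  step 8: row=9, L[9]='n', prepend. Next row=LF[9]=10
  step 9: row=10, L[10]='m', prepend. Next row=LF[10]=5
  step 10: row=5, L[5]='m', prepend. Next row=LF[5]=4
  step 11: row=4, L[4]='N', prepend. Next row=LF[4]=3
Reversed output: NmmnnnnMnN$

Answer: NmmnnnnMnN$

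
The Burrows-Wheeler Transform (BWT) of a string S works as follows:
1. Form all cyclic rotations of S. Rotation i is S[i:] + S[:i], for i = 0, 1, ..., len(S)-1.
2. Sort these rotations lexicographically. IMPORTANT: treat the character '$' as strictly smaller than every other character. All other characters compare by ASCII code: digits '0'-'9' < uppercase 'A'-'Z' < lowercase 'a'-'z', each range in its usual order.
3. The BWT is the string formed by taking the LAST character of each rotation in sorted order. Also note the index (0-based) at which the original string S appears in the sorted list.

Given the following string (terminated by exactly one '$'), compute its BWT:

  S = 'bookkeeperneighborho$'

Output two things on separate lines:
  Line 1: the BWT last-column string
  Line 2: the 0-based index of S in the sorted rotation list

All 21 rotations (rotation i = S[i:]+S[:i]):
  rot[0] = bookkeeperneighborho$
  rot[1] = ookkeeperneighborho$b
  rot[2] = okkeeperneighborho$bo
  rot[3] = kkeeperneighborho$boo
  rot[4] = keeperneighborho$book
  rot[5] = eeperneighborho$bookk
  rot[6] = eperneighborho$bookke
  rot[7] = perneighborho$bookkee
  rot[8] = erneighborho$bookkeep
  rot[9] = rneighborho$bookkeepe
  rot[10] = neighborho$bookkeeper
  rot[11] = eighborho$bookkeepern
  rot[12] = ighborho$bookkeeperne
  rot[13] = ghborho$bookkeepernei
  rot[14] = hborho$bookkeeperneig
  rot[15] = borho$bookkeeperneigh
  rot[16] = orho$bookkeeperneighb
  rot[17] = rho$bookkeeperneighbo
  rot[18] = ho$bookkeeperneighbor
  rot[19] = o$bookkeeperneighborh
  rot[20] = $bookkeeperneighborho
Sorted (with $ < everything):
  sorted[0] = $bookkeeperneighborho  (last char: 'o')
  sorted[1] = bookkeeperneighborho$  (last char: '$')
  sorted[2] = borho$bookkeeperneigh  (last char: 'h')
  sorted[3] = eeperneighborho$bookk  (last char: 'k')
  sorted[4] = eighborho$bookkeepern  (last char: 'n')
  sorted[5] = eperneighborho$bookke  (last char: 'e')
  sorted[6] = erneighborho$bookkeep  (last char: 'p')
  sorted[7] = ghborho$bookkeepernei  (last char: 'i')
  sorted[8] = hborho$bookkeeperneig  (last char: 'g')
  sorted[9] = ho$bookkeeperneighbor  (last char: 'r')
  sorted[10] = ighborho$bookkeeperne  (last char: 'e')
  sorted[11] = keeperneighborho$book  (last char: 'k')
  sorted[12] = kkeeperneighborho$boo  (last char: 'o')
  sorted[13] = neighborho$bookkeeper  (last char: 'r')
  sorted[14] = o$bookkeeperneighborh  (last char: 'h')
  sorted[15] = okkeeperneighborho$bo  (last char: 'o')
  sorted[16] = ookkeeperneighborho$b  (last char: 'b')
  sorted[17] = orho$bookkeeperneighb  (last char: 'b')
  sorted[18] = perneighborho$bookkee  (last char: 'e')
  sorted[19] = rho$bookkeeperneighbo  (last char: 'o')
  sorted[20] = rneighborho$bookkeepe  (last char: 'e')
Last column: o$hknepigrekorhobbeoe
Original string S is at sorted index 1

Answer: o$hknepigrekorhobbeoe
1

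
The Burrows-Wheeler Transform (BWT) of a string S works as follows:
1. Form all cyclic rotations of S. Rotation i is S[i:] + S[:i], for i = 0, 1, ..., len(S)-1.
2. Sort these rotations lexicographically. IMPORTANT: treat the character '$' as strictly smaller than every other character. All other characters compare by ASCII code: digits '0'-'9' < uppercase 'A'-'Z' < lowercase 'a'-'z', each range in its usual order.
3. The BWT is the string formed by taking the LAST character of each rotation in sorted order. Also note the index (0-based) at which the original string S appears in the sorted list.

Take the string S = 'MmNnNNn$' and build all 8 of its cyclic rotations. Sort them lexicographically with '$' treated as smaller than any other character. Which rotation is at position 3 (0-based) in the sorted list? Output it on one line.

All 8 rotations (rotation i = S[i:]+S[:i]):
  rot[0] = MmNnNNn$
  rot[1] = mNnNNn$M
  rot[2] = NnNNn$Mm
  rot[3] = nNNn$MmN
  rot[4] = NNn$MmNn
  rot[5] = Nn$MmNnN
  rot[6] = n$MmNnNN
  rot[7] = $MmNnNNn
Sorted (with $ < everything):
  sorted[0] = $MmNnNNn
  sorted[1] = MmNnNNn$
  sorted[2] = NNn$MmNn
  sorted[3] = Nn$MmNnN
  sorted[4] = NnNNn$Mm
  sorted[5] = mNnNNn$M
  sorted[6] = n$MmNnNN
  sorted[7] = nNNn$MmN
sorted[3] = Nn$MmNnN

Answer: Nn$MmNnN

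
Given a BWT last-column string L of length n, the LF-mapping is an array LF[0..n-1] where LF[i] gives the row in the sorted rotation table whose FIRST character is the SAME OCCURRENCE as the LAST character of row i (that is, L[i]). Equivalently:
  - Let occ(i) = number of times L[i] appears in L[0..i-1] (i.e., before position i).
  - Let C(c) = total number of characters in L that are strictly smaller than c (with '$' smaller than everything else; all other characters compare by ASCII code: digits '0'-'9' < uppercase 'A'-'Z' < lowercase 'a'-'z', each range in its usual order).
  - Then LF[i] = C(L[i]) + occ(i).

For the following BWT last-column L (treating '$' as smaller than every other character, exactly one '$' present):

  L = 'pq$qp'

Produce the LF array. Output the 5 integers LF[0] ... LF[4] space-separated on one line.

Char counts: '$':1, 'p':2, 'q':2
C (first-col start): C('$')=0, C('p')=1, C('q')=3
L[0]='p': occ=0, LF[0]=C('p')+0=1+0=1
L[1]='q': occ=0, LF[1]=C('q')+0=3+0=3
L[2]='$': occ=0, LF[2]=C('$')+0=0+0=0
L[3]='q': occ=1, LF[3]=C('q')+1=3+1=4
L[4]='p': occ=1, LF[4]=C('p')+1=1+1=2

Answer: 1 3 0 4 2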